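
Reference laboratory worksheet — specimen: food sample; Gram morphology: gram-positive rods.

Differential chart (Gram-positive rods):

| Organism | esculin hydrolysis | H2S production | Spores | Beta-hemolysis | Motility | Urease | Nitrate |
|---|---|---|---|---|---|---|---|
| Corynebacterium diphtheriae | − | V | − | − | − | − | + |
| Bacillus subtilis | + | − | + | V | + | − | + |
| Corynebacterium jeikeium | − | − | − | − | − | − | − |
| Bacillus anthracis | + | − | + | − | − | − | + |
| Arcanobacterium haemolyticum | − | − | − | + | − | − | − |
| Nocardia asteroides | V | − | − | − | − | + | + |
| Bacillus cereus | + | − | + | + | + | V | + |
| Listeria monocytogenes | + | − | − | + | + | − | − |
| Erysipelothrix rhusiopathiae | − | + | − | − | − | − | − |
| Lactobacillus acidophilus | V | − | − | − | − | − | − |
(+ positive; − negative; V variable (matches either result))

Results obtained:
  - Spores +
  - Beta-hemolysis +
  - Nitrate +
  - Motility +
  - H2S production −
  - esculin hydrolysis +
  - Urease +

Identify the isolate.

esculin hydrolysis +: excludes Corynebacterium diphtheriae, Corynebacterium jeikeium, Arcanobacterium haemolyticum, Erysipelothrix rhusiopathiae — 6 left.
Motility +: excludes Bacillus anthracis, Nocardia asteroides, Lactobacillus acidophilus — 3 left.
Nitrate +: excludes Listeria monocytogenes — 2 left.
Beta-hemolysis +: all 2 remaining candidates are consistent.
Urease +: excludes Bacillus subtilis — 1 left.
H2S production −: the one remaining candidate is consistent.
Spores +: the one remaining candidate is consistent.

Bacillus cereus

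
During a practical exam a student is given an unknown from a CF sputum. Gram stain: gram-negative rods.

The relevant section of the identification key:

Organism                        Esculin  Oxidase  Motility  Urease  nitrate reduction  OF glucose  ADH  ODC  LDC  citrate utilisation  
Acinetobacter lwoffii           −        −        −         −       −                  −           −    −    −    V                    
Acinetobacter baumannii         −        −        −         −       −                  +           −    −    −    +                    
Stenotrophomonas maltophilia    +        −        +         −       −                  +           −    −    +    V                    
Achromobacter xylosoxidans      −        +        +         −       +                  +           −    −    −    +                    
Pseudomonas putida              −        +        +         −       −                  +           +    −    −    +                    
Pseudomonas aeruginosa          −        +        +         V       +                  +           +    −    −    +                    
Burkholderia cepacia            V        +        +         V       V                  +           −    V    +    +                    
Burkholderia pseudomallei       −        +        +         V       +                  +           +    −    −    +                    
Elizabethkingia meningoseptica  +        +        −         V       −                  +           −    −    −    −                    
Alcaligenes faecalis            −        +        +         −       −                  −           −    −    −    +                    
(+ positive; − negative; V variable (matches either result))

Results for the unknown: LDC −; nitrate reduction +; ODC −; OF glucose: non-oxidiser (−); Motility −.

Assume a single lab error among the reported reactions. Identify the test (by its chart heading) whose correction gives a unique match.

As reported, no row in the chart matches all 5 reactions.
Reversing ODC → still no organism matches.
Reversing LDC → still no organism matches.
Reversing Motility → still no organism matches.
Reversing nitrate reduction (to −) → unique match: Acinetobacter lwoffii.
Reversing OF glucose → still no organism matches.

nitrate reduction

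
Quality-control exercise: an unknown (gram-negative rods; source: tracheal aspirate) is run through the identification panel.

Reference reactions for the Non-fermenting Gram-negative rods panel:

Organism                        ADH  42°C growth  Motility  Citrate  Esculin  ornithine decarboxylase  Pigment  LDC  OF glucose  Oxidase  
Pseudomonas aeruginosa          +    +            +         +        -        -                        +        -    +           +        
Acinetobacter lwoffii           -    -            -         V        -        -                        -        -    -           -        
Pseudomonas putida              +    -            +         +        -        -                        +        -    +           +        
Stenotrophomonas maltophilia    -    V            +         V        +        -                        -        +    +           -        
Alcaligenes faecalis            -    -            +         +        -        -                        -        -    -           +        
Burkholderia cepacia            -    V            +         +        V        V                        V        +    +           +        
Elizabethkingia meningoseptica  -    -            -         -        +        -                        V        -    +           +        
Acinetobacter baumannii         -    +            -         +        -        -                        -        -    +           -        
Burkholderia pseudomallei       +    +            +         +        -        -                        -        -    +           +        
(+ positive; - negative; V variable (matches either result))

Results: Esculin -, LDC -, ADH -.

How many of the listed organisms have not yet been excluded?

3

ADH -: excludes Pseudomonas aeruginosa, Pseudomonas putida, Burkholderia pseudomallei — 6 left.
Esculin -: excludes Stenotrophomonas maltophilia, Elizabethkingia meningoseptica — 4 left.
LDC -: excludes Burkholderia cepacia — 3 left.
Still consistent: Acinetobacter baumannii, Acinetobacter lwoffii, Alcaligenes faecalis.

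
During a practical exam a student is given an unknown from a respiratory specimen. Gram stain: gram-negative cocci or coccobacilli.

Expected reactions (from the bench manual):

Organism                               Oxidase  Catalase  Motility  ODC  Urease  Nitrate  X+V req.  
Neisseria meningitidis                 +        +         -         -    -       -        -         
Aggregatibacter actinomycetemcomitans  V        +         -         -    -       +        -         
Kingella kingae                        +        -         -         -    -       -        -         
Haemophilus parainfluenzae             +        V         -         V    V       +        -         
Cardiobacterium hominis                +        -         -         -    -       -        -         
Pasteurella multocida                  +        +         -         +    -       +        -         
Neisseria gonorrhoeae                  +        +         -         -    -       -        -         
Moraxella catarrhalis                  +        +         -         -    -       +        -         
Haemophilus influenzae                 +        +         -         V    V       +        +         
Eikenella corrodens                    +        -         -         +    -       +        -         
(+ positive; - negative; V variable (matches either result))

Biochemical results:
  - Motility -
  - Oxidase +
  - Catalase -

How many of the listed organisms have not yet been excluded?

4

Motility -: all 10 remaining candidates are consistent.
Catalase -: excludes 6 organisms — 4 left.
Oxidase +: all 4 remaining candidates are consistent.
Still consistent: Cardiobacterium hominis, Eikenella corrodens, Haemophilus parainfluenzae, Kingella kingae.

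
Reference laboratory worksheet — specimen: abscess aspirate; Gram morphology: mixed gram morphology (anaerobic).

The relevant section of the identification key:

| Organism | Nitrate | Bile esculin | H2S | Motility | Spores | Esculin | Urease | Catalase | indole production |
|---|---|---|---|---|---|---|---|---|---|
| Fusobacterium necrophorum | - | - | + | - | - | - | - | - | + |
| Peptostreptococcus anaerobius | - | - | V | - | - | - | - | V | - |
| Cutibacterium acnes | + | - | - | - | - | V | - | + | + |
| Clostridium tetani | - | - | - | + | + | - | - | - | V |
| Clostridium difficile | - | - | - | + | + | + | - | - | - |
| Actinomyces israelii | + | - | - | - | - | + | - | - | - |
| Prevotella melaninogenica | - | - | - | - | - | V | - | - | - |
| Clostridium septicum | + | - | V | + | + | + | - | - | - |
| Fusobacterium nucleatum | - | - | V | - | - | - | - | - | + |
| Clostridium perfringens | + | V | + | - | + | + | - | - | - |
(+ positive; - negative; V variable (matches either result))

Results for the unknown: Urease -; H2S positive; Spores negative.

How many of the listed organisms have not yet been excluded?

3

Spores -: excludes Clostridium tetani, Clostridium difficile, Clostridium septicum, Clostridium perfringens — 6 left.
H2S +: excludes Cutibacterium acnes, Actinomyces israelii, Prevotella melaninogenica — 3 left.
Urease -: all 3 remaining candidates are consistent.
Still consistent: Fusobacterium necrophorum, Fusobacterium nucleatum, Peptostreptococcus anaerobius.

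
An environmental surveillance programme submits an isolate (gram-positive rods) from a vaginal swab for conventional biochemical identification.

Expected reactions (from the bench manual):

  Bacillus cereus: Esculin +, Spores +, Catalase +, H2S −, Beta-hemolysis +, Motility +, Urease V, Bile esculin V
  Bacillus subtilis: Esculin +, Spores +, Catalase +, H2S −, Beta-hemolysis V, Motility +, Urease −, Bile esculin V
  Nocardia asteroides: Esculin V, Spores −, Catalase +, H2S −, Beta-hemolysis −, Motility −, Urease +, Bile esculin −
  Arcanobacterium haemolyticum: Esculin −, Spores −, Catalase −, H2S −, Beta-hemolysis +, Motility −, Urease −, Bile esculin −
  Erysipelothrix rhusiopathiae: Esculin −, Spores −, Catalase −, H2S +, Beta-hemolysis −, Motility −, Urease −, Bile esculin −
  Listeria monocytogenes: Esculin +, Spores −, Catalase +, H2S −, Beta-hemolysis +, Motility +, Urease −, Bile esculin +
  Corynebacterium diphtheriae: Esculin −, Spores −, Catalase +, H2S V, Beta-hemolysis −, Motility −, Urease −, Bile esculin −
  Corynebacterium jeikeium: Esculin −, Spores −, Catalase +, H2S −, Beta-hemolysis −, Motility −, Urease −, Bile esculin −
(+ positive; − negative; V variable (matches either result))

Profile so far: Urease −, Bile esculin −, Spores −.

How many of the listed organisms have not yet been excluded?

Bile esculin −: excludes Listeria monocytogenes — 7 left.
Urease −: excludes Nocardia asteroides — 6 left.
Spores −: excludes Bacillus cereus, Bacillus subtilis — 4 left.
Still consistent: Arcanobacterium haemolyticum, Corynebacterium diphtheriae, Corynebacterium jeikeium, Erysipelothrix rhusiopathiae.

4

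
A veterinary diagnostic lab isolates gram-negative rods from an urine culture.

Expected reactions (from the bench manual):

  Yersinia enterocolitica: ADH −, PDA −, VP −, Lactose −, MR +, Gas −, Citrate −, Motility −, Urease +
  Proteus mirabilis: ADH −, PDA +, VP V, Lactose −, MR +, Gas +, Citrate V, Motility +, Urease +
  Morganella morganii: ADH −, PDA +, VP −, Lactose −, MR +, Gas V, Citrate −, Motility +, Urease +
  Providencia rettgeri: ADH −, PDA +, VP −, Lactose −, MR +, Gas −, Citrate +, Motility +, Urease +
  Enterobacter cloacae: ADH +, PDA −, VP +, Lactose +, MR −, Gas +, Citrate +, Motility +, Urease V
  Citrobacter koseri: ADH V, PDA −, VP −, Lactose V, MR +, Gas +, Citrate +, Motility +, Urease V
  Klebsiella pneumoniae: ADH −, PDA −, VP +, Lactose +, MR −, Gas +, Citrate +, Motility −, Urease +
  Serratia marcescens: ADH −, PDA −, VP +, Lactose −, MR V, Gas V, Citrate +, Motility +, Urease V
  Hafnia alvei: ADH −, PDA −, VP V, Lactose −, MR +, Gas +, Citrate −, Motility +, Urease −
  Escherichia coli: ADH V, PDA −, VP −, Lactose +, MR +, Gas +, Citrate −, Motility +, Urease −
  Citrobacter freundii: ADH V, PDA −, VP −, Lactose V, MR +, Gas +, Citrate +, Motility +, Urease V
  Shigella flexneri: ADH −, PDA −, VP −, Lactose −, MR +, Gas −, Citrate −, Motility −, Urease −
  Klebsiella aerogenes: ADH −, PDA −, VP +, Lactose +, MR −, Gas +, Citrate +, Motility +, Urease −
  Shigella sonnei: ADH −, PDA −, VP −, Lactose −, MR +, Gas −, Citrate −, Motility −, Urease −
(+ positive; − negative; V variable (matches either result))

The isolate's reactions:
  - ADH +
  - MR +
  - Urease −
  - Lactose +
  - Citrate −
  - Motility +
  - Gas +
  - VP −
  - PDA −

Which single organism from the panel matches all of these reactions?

Escherichia coli

PDA −: excludes Proteus mirabilis, Morganella morganii, Providencia rettgeri — 11 left.
ADH +: excludes 7 organisms — 4 left.
Urease −: all 4 remaining candidates are consistent.
VP −: excludes Enterobacter cloacae — 3 left.
Gas +: all 3 remaining candidates are consistent.
Citrate −: excludes Citrobacter koseri, Citrobacter freundii — 1 left.
Motility +: the one remaining candidate is consistent.
Lactose +: the one remaining candidate is consistent.
MR +: the one remaining candidate is consistent.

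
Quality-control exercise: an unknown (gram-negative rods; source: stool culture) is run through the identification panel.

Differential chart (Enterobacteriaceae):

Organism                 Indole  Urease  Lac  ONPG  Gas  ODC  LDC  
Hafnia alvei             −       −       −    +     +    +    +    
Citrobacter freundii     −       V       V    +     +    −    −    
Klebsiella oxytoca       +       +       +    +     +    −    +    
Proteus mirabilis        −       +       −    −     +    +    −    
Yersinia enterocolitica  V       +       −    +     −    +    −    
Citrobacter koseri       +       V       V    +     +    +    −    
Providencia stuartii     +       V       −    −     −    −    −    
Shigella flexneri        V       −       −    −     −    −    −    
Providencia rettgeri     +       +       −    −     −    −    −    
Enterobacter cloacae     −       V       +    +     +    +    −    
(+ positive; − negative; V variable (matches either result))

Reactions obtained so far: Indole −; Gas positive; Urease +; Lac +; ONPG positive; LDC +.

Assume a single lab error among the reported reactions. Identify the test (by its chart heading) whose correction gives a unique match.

Indole

As reported, no row in the chart matches all 6 reactions.
Reversing Indole (to +) → unique match: Klebsiella oxytoca.
Reversing Gas → still no organism matches.
Reversing ONPG → still no organism matches.
Reversing LDC → 2 organisms match (not unique).
Reversing Urease → still no organism matches.
Reversing Lac → still no organism matches.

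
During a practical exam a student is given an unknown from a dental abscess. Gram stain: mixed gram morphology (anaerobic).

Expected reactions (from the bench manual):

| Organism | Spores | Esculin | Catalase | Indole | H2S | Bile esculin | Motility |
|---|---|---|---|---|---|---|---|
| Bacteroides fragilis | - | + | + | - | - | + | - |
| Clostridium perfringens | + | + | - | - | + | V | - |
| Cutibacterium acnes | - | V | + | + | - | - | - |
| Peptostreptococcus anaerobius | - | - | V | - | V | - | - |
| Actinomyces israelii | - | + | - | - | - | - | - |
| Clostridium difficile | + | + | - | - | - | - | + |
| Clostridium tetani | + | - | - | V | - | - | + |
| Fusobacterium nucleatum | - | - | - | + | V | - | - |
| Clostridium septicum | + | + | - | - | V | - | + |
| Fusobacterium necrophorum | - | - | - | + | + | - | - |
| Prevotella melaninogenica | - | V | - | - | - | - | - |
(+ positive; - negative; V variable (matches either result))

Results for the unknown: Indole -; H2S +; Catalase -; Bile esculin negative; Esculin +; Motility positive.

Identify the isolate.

Catalase -: excludes Bacteroides fragilis, Cutibacterium acnes — 9 left.
Motility +: excludes 6 organisms — 3 left.
H2S +: excludes Clostridium difficile, Clostridium tetani — 1 left.
Bile esculin -: the one remaining candidate is consistent.
Indole -: the one remaining candidate is consistent.
Esculin +: the one remaining candidate is consistent.

Clostridium septicum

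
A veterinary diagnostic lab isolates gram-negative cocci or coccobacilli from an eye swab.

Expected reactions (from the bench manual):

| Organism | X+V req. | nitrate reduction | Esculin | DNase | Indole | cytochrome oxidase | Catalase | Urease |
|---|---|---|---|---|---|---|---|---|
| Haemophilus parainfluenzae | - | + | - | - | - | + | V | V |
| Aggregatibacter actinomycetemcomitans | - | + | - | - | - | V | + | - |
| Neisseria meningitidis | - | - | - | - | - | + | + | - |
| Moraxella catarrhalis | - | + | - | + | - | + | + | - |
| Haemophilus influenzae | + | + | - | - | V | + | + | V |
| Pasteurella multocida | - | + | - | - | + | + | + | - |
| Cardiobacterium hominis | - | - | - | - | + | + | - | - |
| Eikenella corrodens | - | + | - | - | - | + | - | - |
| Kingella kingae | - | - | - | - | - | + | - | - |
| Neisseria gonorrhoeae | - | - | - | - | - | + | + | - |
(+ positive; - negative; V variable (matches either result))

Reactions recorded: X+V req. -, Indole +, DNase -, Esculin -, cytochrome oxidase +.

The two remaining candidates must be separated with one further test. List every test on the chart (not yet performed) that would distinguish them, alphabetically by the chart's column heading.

Catalase, nitrate reduction

cytochrome oxidase +: all 10 remaining candidates are consistent.
DNase -: excludes Moraxella catarrhalis — 9 left.
Esculin -: all 9 remaining candidates are consistent.
X+V req. -: excludes Haemophilus influenzae — 8 left.
Indole +: excludes 6 organisms — 2 left.
Two candidates remain: Cardiobacterium hominis and Pasteurella multocida.
  nitrate reduction: Cardiobacterium hominis -, Pasteurella multocida + — discriminates.
  Catalase: Cardiobacterium hominis -, Pasteurella multocida + — discriminates.
  Urease: - vs - — same for both, does not separate.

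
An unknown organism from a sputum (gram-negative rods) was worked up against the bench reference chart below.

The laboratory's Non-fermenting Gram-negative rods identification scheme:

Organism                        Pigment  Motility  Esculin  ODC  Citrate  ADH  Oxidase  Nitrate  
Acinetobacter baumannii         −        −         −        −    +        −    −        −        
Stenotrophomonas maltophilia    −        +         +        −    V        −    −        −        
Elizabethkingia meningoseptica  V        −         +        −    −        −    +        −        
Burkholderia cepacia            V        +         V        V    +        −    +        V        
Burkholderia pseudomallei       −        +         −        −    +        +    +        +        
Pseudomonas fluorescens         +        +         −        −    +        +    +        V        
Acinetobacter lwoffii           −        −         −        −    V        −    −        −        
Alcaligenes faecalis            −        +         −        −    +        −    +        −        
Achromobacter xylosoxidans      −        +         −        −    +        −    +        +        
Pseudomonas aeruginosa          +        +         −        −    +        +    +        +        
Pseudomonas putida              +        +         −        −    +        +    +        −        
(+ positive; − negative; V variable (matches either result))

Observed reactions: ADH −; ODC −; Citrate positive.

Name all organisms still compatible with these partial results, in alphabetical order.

ODC −: all 11 remaining candidates are consistent.
ADH −: excludes Burkholderia pseudomallei, Pseudomonas fluorescens, Pseudomonas aeruginosa, Pseudomonas putida — 7 left.
Citrate +: excludes Elizabethkingia meningoseptica — 6 left.

Achromobacter xylosoxidans, Acinetobacter baumannii, Acinetobacter lwoffii, Alcaligenes faecalis, Burkholderia cepacia, Stenotrophomonas maltophilia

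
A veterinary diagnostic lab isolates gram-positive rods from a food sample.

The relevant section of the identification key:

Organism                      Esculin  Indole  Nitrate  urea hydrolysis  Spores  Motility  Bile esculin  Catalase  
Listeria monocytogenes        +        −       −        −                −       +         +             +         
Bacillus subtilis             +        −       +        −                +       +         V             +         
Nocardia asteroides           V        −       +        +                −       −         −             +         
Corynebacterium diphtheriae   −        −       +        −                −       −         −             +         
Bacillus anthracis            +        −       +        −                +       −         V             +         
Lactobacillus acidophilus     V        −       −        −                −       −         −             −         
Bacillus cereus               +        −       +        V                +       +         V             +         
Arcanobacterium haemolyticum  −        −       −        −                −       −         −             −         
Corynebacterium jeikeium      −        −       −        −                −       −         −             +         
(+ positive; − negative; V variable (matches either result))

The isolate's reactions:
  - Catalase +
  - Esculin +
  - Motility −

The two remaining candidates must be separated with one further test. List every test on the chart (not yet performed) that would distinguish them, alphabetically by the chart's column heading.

Spores, urea hydrolysis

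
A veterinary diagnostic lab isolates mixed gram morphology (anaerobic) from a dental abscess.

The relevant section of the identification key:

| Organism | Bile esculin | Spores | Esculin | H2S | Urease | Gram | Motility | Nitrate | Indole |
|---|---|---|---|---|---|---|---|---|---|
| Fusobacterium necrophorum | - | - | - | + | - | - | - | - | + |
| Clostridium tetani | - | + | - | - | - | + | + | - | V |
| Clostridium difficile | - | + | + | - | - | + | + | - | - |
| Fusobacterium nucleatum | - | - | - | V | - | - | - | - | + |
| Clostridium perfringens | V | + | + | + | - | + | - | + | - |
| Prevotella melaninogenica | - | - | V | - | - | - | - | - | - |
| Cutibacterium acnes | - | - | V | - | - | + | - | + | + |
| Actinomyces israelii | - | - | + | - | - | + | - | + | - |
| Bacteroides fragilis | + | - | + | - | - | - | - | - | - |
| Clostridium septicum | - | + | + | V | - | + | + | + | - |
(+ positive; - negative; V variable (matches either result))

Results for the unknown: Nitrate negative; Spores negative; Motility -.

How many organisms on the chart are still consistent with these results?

Nitrate -: excludes Clostridium perfringens, Cutibacterium acnes, Actinomyces israelii, Clostridium septicum — 6 left.
Spores -: excludes Clostridium tetani, Clostridium difficile — 4 left.
Motility -: all 4 remaining candidates are consistent.
Still consistent: Bacteroides fragilis, Fusobacterium necrophorum, Fusobacterium nucleatum, Prevotella melaninogenica.

4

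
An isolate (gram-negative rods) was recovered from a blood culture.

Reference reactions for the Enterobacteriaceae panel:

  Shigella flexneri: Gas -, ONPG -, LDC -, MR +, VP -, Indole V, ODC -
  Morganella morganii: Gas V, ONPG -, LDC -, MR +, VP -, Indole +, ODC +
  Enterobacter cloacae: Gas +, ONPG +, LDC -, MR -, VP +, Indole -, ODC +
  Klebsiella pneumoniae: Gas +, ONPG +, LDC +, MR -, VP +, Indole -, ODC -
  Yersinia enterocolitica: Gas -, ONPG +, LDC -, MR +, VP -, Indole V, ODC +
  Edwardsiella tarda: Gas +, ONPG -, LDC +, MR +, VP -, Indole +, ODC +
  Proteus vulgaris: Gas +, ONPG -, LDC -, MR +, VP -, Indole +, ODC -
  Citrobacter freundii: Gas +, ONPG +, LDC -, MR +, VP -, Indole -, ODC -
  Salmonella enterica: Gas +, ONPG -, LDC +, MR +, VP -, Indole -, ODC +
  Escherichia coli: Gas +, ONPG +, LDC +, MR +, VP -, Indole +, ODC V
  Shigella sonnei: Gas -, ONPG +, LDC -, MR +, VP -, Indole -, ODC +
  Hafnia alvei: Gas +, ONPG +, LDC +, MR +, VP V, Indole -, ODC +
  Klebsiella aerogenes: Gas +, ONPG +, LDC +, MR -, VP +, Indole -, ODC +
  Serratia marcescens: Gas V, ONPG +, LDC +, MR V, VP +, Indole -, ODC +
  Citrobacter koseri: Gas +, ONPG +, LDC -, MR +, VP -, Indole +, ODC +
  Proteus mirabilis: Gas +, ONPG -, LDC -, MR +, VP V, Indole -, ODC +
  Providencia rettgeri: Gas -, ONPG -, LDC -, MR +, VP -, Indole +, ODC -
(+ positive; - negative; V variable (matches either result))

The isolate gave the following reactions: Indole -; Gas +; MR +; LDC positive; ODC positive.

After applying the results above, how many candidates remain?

3

Gas +: excludes Shigella flexneri, Yersinia enterocolitica, Shigella sonnei, Providencia rettgeri — 13 left.
LDC +: excludes 6 organisms — 7 left.
MR +: excludes Klebsiella pneumoniae, Klebsiella aerogenes — 5 left.
ODC +: all 5 remaining candidates are consistent.
Indole -: excludes Edwardsiella tarda, Escherichia coli — 3 left.
Still consistent: Hafnia alvei, Salmonella enterica, Serratia marcescens.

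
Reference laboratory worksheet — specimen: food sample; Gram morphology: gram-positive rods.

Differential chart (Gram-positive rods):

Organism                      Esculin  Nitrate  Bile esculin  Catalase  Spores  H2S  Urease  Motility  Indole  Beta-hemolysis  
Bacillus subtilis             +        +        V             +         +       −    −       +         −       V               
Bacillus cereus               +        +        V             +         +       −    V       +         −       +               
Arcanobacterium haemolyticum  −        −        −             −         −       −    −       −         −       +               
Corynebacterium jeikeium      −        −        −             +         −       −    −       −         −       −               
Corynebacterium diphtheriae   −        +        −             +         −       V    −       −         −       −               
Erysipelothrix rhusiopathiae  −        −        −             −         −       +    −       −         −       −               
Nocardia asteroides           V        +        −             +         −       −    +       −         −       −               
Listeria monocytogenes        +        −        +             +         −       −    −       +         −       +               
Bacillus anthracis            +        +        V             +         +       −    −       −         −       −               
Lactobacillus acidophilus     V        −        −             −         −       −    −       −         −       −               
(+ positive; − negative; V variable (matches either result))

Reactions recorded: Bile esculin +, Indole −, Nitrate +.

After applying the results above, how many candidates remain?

3

Indole −: all 10 remaining candidates are consistent.
Nitrate +: excludes 5 organisms — 5 left.
Bile esculin +: excludes Corynebacterium diphtheriae, Nocardia asteroides — 3 left.
Still consistent: Bacillus anthracis, Bacillus cereus, Bacillus subtilis.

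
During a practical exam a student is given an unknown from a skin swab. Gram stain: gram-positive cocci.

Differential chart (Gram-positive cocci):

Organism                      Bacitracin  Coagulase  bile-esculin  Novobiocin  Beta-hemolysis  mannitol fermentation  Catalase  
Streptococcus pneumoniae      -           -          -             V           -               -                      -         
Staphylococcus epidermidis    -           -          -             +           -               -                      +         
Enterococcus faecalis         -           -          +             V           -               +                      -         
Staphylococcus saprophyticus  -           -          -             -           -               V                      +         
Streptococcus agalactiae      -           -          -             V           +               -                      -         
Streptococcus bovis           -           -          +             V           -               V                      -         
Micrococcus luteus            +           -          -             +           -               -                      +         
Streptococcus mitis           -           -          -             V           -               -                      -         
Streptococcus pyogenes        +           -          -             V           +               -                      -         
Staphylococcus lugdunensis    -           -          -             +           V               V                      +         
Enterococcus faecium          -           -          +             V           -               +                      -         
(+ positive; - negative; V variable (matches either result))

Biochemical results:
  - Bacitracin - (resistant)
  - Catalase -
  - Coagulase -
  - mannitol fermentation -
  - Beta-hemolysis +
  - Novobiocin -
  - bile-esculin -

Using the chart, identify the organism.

Streptococcus agalactiae

Beta-hemolysis +: excludes 8 organisms — 3 left.
bile-esculin -: all 3 remaining candidates are consistent.
Novobiocin -: excludes Staphylococcus lugdunensis — 2 left.
mannitol fermentation -: all 2 remaining candidates are consistent.
Catalase -: all 2 remaining candidates are consistent.
Coagulase -: all 2 remaining candidates are consistent.
Bacitracin -: excludes Streptococcus pyogenes — 1 left.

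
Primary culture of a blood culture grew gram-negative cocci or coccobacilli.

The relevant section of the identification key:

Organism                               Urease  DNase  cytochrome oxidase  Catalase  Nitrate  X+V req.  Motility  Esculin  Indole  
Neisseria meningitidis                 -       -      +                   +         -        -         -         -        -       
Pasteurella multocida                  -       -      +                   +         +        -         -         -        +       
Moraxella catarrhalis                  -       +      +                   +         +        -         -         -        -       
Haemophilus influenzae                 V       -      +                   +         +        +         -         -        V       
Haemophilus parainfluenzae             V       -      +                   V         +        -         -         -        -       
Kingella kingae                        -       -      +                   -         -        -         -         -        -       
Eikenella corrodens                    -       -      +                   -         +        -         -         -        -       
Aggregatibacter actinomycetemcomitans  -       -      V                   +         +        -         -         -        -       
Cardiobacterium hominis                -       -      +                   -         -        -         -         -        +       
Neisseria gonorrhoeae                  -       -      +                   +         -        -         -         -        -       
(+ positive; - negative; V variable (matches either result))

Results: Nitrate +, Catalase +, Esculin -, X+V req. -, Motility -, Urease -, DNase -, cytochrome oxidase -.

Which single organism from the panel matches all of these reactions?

Aggregatibacter actinomycetemcomitans

DNase -: excludes Moraxella catarrhalis — 9 left.
Esculin -: all 9 remaining candidates are consistent.
X+V req. -: excludes Haemophilus influenzae — 8 left.
Motility -: all 8 remaining candidates are consistent.
cytochrome oxidase -: excludes 7 organisms — 1 left.
Nitrate +: the one remaining candidate is consistent.
Catalase +: the one remaining candidate is consistent.
Urease -: the one remaining candidate is consistent.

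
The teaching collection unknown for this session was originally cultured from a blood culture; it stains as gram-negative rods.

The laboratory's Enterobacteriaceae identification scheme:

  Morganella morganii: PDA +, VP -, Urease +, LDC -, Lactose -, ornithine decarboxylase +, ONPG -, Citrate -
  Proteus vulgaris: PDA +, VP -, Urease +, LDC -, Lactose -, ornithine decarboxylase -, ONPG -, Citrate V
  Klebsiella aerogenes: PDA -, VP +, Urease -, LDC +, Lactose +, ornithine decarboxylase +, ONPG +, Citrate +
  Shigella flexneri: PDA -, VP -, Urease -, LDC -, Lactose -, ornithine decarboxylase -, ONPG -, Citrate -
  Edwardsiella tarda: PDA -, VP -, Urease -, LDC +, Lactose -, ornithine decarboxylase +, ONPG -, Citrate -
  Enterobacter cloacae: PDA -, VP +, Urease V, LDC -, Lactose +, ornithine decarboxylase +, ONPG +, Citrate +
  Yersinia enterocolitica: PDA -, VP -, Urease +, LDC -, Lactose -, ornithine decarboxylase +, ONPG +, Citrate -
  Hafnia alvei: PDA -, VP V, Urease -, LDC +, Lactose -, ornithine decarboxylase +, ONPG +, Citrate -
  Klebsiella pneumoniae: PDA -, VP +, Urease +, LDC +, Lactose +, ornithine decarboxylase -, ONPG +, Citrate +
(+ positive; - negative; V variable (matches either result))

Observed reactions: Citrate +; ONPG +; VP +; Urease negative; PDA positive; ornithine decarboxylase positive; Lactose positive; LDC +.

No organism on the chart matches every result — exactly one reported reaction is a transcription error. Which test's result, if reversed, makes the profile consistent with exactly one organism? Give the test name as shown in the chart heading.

PDA

As reported, no row in the chart matches all 8 reactions.
Reversing Citrate → still no organism matches.
Reversing LDC → still no organism matches.
Reversing VP → still no organism matches.
Reversing Urease → still no organism matches.
Reversing ornithine decarboxylase → still no organism matches.
Reversing PDA (to -) → unique match: Klebsiella aerogenes.
Reversing Lactose → still no organism matches.
Reversing ONPG → still no organism matches.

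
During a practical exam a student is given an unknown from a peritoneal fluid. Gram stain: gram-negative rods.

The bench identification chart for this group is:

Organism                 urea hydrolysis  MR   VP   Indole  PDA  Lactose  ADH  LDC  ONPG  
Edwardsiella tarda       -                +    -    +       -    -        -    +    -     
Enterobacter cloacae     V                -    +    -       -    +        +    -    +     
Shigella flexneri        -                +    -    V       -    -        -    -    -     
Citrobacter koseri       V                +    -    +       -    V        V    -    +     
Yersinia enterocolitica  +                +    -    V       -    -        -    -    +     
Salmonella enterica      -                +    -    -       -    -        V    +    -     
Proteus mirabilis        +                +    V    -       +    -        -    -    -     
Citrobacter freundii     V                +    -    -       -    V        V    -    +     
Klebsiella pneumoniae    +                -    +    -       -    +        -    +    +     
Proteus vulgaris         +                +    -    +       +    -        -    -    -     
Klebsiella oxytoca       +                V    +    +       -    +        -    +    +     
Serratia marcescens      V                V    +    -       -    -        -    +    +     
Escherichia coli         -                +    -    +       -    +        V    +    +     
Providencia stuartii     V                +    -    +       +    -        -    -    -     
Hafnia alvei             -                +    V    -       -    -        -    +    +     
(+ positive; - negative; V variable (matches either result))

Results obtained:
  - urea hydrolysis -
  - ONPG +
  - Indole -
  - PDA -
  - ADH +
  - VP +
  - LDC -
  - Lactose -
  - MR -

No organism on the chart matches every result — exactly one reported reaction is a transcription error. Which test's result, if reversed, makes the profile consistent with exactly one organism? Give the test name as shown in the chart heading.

As reported, no row in the chart matches all 9 reactions.
Reversing urea hydrolysis → still no organism matches.
Reversing Indole → still no organism matches.
Reversing ADH → still no organism matches.
Reversing ONPG → still no organism matches.
Reversing LDC → still no organism matches.
Reversing MR → still no organism matches.
Reversing PDA → still no organism matches.
Reversing Lactose (to +) → unique match: Enterobacter cloacae.
Reversing VP → still no organism matches.

Lactose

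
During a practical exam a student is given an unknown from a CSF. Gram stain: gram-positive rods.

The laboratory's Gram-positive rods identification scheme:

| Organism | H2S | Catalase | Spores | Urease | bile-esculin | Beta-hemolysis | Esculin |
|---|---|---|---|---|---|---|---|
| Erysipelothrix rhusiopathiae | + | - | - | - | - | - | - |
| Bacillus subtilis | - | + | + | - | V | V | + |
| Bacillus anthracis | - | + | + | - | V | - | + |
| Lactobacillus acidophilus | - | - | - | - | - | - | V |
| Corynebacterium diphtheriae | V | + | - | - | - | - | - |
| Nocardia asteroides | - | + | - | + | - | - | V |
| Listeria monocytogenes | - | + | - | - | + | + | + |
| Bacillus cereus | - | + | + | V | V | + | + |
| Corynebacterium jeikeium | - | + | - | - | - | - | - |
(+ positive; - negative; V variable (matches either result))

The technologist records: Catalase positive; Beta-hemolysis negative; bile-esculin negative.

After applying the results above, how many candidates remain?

5

bile-esculin -: excludes Listeria monocytogenes — 8 left.
Beta-hemolysis -: excludes Bacillus cereus — 7 left.
Catalase +: excludes Erysipelothrix rhusiopathiae, Lactobacillus acidophilus — 5 left.
Still consistent: Bacillus anthracis, Bacillus subtilis, Corynebacterium diphtheriae, Corynebacterium jeikeium, Nocardia asteroides.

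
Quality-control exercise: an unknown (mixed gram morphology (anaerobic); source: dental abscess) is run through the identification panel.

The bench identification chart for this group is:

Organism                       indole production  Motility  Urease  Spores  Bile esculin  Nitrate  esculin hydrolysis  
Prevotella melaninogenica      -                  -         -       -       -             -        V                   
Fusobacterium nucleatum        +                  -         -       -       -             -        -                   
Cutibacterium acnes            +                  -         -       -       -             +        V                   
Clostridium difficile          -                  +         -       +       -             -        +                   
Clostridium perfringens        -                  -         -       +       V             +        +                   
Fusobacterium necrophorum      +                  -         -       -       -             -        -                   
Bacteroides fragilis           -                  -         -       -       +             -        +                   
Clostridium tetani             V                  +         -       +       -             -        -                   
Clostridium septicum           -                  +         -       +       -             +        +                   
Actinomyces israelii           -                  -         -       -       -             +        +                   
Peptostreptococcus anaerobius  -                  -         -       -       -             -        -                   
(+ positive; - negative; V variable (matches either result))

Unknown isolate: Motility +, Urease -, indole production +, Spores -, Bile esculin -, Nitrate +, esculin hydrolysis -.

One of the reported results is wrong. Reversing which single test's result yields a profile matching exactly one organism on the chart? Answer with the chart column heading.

As reported, no row in the chart matches all 7 reactions.
Reversing Bile esculin → still no organism matches.
Reversing Nitrate → still no organism matches.
Reversing indole production → still no organism matches.
Reversing Urease → still no organism matches.
Reversing Motility (to -) → unique match: Cutibacterium acnes.
Reversing Spores → still no organism matches.
Reversing esculin hydrolysis → still no organism matches.

Motility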